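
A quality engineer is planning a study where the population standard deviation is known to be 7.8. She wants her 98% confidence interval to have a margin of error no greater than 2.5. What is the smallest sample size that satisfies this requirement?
n ≥ 53

For margin E ≤ 2.5:
n ≥ (z* · σ / E)²
n ≥ (2.326 · 7.8 / 2.5)²
n ≥ 52.67

Minimum n = 53 (rounding up)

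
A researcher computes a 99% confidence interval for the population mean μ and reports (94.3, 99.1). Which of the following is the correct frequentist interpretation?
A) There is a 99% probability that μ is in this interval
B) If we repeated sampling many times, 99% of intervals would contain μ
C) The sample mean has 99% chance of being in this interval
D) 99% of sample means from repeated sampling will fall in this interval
B

A) Wrong — μ is fixed; the randomness lives in the interval, not in μ.
B) Correct — this is the frequentist long-run coverage interpretation.
C) Wrong — x̄ is observed and sits in the interval by construction.
D) Wrong — coverage applies to intervals containing μ, not to future x̄ values.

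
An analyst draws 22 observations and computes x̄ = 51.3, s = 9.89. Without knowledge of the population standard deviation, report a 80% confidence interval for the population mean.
(48.51, 54.09)

t-interval (σ unknown):
df = n - 1 = 21
t* = 1.323 for 80% confidence

Margin of error = t* · s/√n = 1.323 · 9.89/√22 = 2.79

CI: (48.51, 54.09)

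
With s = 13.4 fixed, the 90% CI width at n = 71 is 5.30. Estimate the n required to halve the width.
n ≈ 284

CI width ∝ 1/√n
To reduce width by factor 2, need √n to grow by 2 → need 2² = 4 times as many samples.

Current: n = 71, width = 5.30
New: n = 284, width ≈ 2.62

Width reduced by factor of 5.30/2.62 = 2.02.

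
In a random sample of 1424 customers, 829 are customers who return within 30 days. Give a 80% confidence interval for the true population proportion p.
(0.565, 0.599)

Proportion CI:
p̂ = 829/1424 = 0.58216
SE = √(p̂(1-p̂)/n) = √(0.58216 · 0.41784 / 1424) = 0.01307

z* = 1.282
Margin = z* · SE = 1.282 · 0.01307 = 0.0168

CI: 0.58216 ± 0.0168 = (0.565, 0.599)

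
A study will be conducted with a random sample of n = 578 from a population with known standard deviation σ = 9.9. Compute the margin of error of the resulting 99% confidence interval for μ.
Margin of error = 1.06

Margin of error = z* · σ/√n
= 2.576 · 9.9/√578
= 2.576 · 9.9/24.0416
= 1.06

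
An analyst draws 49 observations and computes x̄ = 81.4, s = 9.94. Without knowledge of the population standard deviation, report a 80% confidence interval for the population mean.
(79.56, 83.24)

t-interval (σ unknown):
df = n - 1 = 48
t* = 1.299 for 80% confidence

Margin of error = t* · s/√n = 1.299 · 9.94/√49 = 1.84

CI: (79.56, 83.24)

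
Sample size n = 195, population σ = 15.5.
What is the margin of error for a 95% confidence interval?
Margin of error = 2.18

Margin of error = z* · σ/√n
= 1.960 · 15.5/√195
= 1.960 · 15.5/13.9642
= 2.18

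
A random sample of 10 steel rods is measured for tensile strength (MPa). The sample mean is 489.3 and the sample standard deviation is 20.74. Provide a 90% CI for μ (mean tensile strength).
(477.28, 501.32)

t-interval (σ unknown):
df = n - 1 = 9
t* = 1.833 for 90% confidence

Margin of error = t* · s/√n = 1.833 · 20.74/√10 = 12.02

CI: (477.28, 501.32)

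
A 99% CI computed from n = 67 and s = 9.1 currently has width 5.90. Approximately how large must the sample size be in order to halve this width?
n ≈ 268

CI width ∝ 1/√n
To reduce width by factor 2, need √n to grow by 2 → need 2² = 4 times as many samples.

Current: n = 67, width = 5.90
New: n = 268, width ≈ 2.88

Width reduced by factor of 5.90/2.88 = 2.05.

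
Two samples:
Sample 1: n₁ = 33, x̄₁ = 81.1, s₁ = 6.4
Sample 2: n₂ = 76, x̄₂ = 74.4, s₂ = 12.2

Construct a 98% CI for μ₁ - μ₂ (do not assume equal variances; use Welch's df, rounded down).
(2.47, 10.93)

Difference: x̄₁ - x̄₂ = 6.70
SE = √(s₁²/n₁ + s₂²/n₂) = √(6.4²/33 + 12.2²/76) = 1.7888
df = 103.12 → 103 (Welch–Satterthwaite, rounded down)
t* = 2.363

CI: 6.70 ± 2.363 · 1.7888 = 6.70 ± 4.23 = (2.47, 10.93)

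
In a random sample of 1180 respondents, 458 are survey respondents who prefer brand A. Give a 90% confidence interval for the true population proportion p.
(0.365, 0.411)

Proportion CI:
p̂ = 458/1180 = 0.38814
SE = √(p̂(1-p̂)/n) = √(0.38814 · 0.61186 / 1180) = 0.01419

z* = 1.645
Margin = z* · SE = 1.645 · 0.01419 = 0.0233

CI: 0.38814 ± 0.0233 = (0.365, 0.411)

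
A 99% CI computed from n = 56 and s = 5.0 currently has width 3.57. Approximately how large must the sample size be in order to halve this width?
n ≈ 224

CI width ∝ 1/√n
To reduce width by factor 2, need √n to grow by 2 → need 2² = 4 times as many samples.

Current: n = 56, width = 3.57
New: n = 224, width ≈ 1.74

Width reduced by factor of 3.57/1.74 = 2.05.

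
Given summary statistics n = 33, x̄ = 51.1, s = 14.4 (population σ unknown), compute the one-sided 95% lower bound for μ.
μ ≥ 46.85

Lower bound (one-sided):
t* = 1.694 (one-sided for 95%)
Lower bound = x̄ - t* · s/√n = 51.1 - 1.694 · 14.4/√33 = 46.85

We are 95% confident that μ ≥ 46.85.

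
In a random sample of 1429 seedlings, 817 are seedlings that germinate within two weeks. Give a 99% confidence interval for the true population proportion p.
(0.538, 0.605)

Proportion CI:
p̂ = 817/1429 = 0.57173
SE = √(p̂(1-p̂)/n) = √(0.57173 · 0.42827 / 1429) = 0.01309

z* = 2.576
Margin = z* · SE = 2.576 · 0.01309 = 0.0337

CI: 0.57173 ± 0.0337 = (0.538, 0.605)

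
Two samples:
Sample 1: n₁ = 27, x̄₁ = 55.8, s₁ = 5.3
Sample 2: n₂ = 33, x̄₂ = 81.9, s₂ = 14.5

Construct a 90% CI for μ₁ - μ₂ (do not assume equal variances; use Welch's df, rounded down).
(-30.68, -21.52)

Difference: x̄₁ - x̄₂ = -26.10
SE = √(s₁²/n₁ + s₂²/n₂) = √(5.3²/27 + 14.5²/33) = 2.7224
df = 41.93 → 41 (Welch–Satterthwaite, rounded down)
t* = 1.683

CI: -26.10 ± 1.683 · 2.7224 = -26.10 ± 4.58 = (-30.68, -21.52)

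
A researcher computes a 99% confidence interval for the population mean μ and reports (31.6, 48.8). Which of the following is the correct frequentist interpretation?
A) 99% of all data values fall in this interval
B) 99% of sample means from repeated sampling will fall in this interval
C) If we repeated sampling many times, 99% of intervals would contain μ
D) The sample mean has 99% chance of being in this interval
C

A) Wrong — a CI is about the parameter μ, not individual data values.
B) Wrong — coverage applies to intervals containing μ, not to future x̄ values.
C) Correct — this is the frequentist long-run coverage interpretation.
D) Wrong — x̄ is observed and sits in the interval by construction.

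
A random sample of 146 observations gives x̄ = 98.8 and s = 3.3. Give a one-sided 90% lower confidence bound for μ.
μ ≥ 98.45

Lower bound (one-sided):
t* = 1.287 (one-sided for 90%)
Lower bound = x̄ - t* · s/√n = 98.8 - 1.287 · 3.3/√146 = 98.45

We are 90% confident that μ ≥ 98.45.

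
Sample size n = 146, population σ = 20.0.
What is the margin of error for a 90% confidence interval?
Margin of error = 2.72

Margin of error = z* · σ/√n
= 1.645 · 20.0/√146
= 1.645 · 20.0/12.0830
= 2.72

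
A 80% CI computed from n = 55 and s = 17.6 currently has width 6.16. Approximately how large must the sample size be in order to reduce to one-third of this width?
n ≈ 495

CI width ∝ 1/√n
To reduce width by factor 3, need √n to grow by 3 → need 3² = 9 times as many samples.

Current: n = 55, width = 6.16
New: n = 495, width ≈ 2.03

Width reduced by factor of 6.16/2.03 = 3.03.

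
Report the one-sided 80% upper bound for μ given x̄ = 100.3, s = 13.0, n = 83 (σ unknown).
μ ≤ 101.51

Upper bound (one-sided):
t* = 0.846 (one-sided for 80%)
Upper bound = x̄ + t* · s/√n = 100.3 + 0.846 · 13.0/√83 = 101.51

We are 80% confident that μ ≤ 101.51.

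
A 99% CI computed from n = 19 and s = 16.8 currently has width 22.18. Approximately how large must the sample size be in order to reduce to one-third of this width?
n ≈ 171

CI width ∝ 1/√n
To reduce width by factor 3, need √n to grow by 3 → need 3² = 9 times as many samples.

Current: n = 19, width = 22.18
New: n = 171, width ≈ 6.69

Width reduced by factor of 22.18/6.69 = 3.32.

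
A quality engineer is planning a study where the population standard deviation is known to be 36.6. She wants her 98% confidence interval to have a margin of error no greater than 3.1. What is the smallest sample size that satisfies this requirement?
n ≥ 755

For margin E ≤ 3.1:
n ≥ (z* · σ / E)²
n ≥ (2.326 · 36.6 / 3.1)²
n ≥ 754.15

Minimum n = 755 (rounding up)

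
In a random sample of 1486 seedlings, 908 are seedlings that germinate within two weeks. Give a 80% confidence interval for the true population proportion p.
(0.595, 0.627)

Proportion CI:
p̂ = 908/1486 = 0.61104
SE = √(p̂(1-p̂)/n) = √(0.61104 · 0.38896 / 1486) = 0.01265

z* = 1.282
Margin = z* · SE = 1.282 · 0.01265 = 0.0162

CI: 0.61104 ± 0.0162 = (0.595, 0.627)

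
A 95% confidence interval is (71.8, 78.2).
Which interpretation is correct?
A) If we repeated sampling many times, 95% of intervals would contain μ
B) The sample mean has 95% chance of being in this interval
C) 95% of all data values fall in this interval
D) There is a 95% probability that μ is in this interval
A

A) Correct — this is the frequentist long-run coverage interpretation.
B) Wrong — x̄ is observed and sits in the interval by construction.
C) Wrong — a CI is about the parameter μ, not individual data values.
D) Wrong — μ is fixed; the randomness lives in the interval, not in μ.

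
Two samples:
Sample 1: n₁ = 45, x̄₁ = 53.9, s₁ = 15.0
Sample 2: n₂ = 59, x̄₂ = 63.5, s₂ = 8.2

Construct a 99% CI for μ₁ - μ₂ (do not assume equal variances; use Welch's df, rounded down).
(-16.18, -3.02)

Difference: x̄₁ - x̄₂ = -9.60
SE = √(s₁²/n₁ + s₂²/n₂) = √(15.0²/45 + 8.2²/59) = 2.4778
df = 63.83 → 63 (Welch–Satterthwaite, rounded down)
t* = 2.656

CI: -9.60 ± 2.656 · 2.4778 = -9.60 ± 6.58 = (-16.18, -3.02)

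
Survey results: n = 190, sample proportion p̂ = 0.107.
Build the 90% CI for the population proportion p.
(0.070, 0.144)

Proportion CI:
SE = √(p̂(1-p̂)/n) = √(0.107 · 0.893 / 190) = 0.02243

z* = 1.645
Margin = z* · SE = 1.645 · 0.02243 = 0.0369

CI: 0.107 ± 0.0369 = (0.070, 0.144)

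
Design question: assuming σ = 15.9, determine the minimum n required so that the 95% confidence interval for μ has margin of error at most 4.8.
n ≥ 43

For margin E ≤ 4.8:
n ≥ (z* · σ / E)²
n ≥ (1.960 · 15.9 / 4.8)²
n ≥ 42.15

Minimum n = 43 (rounding up)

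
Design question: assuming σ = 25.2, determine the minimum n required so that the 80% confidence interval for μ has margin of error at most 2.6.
n ≥ 155

For margin E ≤ 2.6:
n ≥ (z* · σ / E)²
n ≥ (1.282 · 25.2 / 2.6)²
n ≥ 154.39

Minimum n = 155 (rounding up)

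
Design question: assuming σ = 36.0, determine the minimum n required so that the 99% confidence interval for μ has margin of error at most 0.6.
n ≥ 23889

For margin E ≤ 0.6:
n ≥ (z* · σ / E)²
n ≥ (2.576 · 36.0 / 0.6)²
n ≥ 23888.79

Minimum n = 23889 (rounding up)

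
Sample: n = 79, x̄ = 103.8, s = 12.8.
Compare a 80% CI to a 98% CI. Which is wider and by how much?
98% CI is wider by 3.12

df = 78
80% CI: t* = 1.292, (101.94, 105.66), width = 2 · t* · s/√n = 3.72
98% CI: t* = 2.375, (100.38, 107.22), width = 2 · t* · s/√n = 6.84

The 98% CI is wider by 6.84 - 3.72 = 3.12.
Higher confidence requires a wider interval.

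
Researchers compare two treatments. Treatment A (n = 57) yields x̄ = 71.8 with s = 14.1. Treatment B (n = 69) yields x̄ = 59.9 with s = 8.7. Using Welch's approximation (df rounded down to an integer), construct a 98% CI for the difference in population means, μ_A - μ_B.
(6.83, 16.97)

Difference: x̄₁ - x̄₂ = 11.90
SE = √(s₁²/n₁ + s₂²/n₂) = √(14.1²/57 + 8.7²/69) = 2.1412
df = 89.48 → 89 (Welch–Satterthwaite, rounded down)
t* = 2.369

CI: 11.90 ± 2.369 · 2.1412 = 11.90 ± 5.07 = (6.83, 16.97)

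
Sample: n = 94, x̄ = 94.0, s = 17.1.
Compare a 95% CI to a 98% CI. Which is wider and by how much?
98% CI is wider by 1.34

df = 93
95% CI: t* = 1.986, (90.50, 97.50), width = 2 · t* · s/√n = 7.01
98% CI: t* = 2.367, (89.83, 98.17), width = 2 · t* · s/√n = 8.35

The 98% CI is wider by 8.35 - 7.01 = 1.34.
Higher confidence requires a wider interval.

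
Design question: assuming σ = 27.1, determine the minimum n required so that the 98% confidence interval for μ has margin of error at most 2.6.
n ≥ 588

For margin E ≤ 2.6:
n ≥ (z* · σ / E)²
n ≥ (2.326 · 27.1 / 2.6)²
n ≥ 587.78

Minimum n = 588 (rounding up)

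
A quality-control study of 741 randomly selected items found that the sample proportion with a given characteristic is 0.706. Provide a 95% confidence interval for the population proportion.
(0.673, 0.739)

Proportion CI:
SE = √(p̂(1-p̂)/n) = √(0.706 · 0.294 / 741) = 0.01674

z* = 1.960
Margin = z* · SE = 1.960 · 0.01674 = 0.0328

CI: 0.706 ± 0.0328 = (0.673, 0.739)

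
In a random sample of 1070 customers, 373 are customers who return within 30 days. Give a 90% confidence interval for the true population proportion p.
(0.325, 0.373)

Proportion CI:
p̂ = 373/1070 = 0.34860
SE = √(p̂(1-p̂)/n) = √(0.34860 · 0.65140 / 1070) = 0.01457

z* = 1.645
Margin = z* · SE = 1.645 · 0.01457 = 0.0240

CI: 0.34860 ± 0.0240 = (0.325, 0.373)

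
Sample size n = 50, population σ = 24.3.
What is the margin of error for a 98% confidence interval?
Margin of error = 7.99

Margin of error = z* · σ/√n
= 2.326 · 24.3/√50
= 2.326 · 24.3/7.0711
= 7.99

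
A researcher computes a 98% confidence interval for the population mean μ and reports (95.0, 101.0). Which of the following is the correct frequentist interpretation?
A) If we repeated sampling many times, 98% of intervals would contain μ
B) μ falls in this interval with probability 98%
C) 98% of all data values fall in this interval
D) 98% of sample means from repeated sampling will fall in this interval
A

A) Correct — this is the frequentist long-run coverage interpretation.
B) Wrong — μ is fixed; the randomness lives in the interval, not in μ.
C) Wrong — a CI is about the parameter μ, not individual data values.
D) Wrong — coverage applies to intervals containing μ, not to future x̄ values.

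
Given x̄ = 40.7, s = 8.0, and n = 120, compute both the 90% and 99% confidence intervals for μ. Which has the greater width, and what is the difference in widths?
99% CI is wider by 1.40

df = 119
90% CI: t* = 1.658, (39.49, 41.91), width = 2 · t* · s/√n = 2.42
99% CI: t* = 2.618, (38.79, 42.61), width = 2 · t* · s/√n = 3.82

The 99% CI is wider by 3.82 - 2.42 = 1.40.
Higher confidence requires a wider interval.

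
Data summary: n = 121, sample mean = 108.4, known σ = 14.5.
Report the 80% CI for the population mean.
(106.71, 110.09)

z-interval (σ known):
z* = 1.282 for 80% confidence

Margin of error = z* · σ/√n = 1.282 · 14.5/√121 = 1.69

CI: (108.4 - 1.69, 108.4 + 1.69) = (106.71, 110.09)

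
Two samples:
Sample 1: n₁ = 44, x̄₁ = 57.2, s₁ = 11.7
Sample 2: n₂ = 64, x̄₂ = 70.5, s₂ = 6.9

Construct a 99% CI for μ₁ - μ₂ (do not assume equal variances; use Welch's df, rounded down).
(-18.51, -8.09)

Difference: x̄₁ - x̄₂ = -13.30
SE = √(s₁²/n₁ + s₂²/n₂) = √(11.7²/44 + 6.9²/64) = 1.9634
df = 63.54 → 63 (Welch–Satterthwaite, rounded down)
t* = 2.656

CI: -13.30 ± 2.656 · 1.9634 = -13.30 ± 5.21 = (-18.51, -8.09)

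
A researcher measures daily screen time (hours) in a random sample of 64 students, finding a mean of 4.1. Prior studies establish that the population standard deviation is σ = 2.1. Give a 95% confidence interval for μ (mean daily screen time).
(3.59, 4.61)

z-interval (σ known):
z* = 1.960 for 95% confidence

Margin of error = z* · σ/√n = 1.960 · 2.1/√64 = 0.51

CI: (4.1 - 0.51, 4.1 + 0.51) = (3.59, 4.61)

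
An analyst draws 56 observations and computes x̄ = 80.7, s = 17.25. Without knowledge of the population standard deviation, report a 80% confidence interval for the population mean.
(77.71, 83.69)

t-interval (σ unknown):
df = n - 1 = 55
t* = 1.297 for 80% confidence

Margin of error = t* · s/√n = 1.297 · 17.25/√56 = 2.99

CI: (77.71, 83.69)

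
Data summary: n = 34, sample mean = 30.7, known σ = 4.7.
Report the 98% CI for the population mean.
(28.83, 32.57)

z-interval (σ known):
z* = 2.326 for 98% confidence

Margin of error = z* · σ/√n = 2.326 · 4.7/√34 = 1.87

CI: (30.7 - 1.87, 30.7 + 1.87) = (28.83, 32.57)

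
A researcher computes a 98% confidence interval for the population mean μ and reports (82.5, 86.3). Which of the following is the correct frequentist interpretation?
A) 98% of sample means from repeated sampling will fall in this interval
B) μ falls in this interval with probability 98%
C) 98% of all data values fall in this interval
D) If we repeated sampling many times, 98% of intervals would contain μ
D

A) Wrong — coverage applies to intervals containing μ, not to future x̄ values.
B) Wrong — μ is fixed; the randomness lives in the interval, not in μ.
C) Wrong — a CI is about the parameter μ, not individual data values.
D) Correct — this is the frequentist long-run coverage interpretation.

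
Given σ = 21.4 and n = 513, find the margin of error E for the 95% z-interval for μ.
Margin of error = 1.85

Margin of error = z* · σ/√n
= 1.960 · 21.4/√513
= 1.960 · 21.4/22.6495
= 1.85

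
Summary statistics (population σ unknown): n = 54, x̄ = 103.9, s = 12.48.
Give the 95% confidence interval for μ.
(100.49, 107.31)

t-interval (σ unknown):
df = n - 1 = 53
t* = 2.006 for 95% confidence

Margin of error = t* · s/√n = 2.006 · 12.48/√54 = 3.41

CI: (100.49, 107.31)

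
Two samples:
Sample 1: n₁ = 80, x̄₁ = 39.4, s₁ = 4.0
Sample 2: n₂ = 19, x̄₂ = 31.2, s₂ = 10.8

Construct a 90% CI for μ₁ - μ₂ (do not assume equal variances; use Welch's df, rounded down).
(3.85, 12.55)

Difference: x̄₁ - x̄₂ = 8.20
SE = √(s₁²/n₁ + s₂²/n₂) = √(4.0²/80 + 10.8²/19) = 2.5177
df = 19.19 → 19 (Welch–Satterthwaite, rounded down)
t* = 1.729

CI: 8.20 ± 1.729 · 2.5177 = 8.20 ± 4.35 = (3.85, 12.55)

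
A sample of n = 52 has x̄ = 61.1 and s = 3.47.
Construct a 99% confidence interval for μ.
(59.81, 62.39)

t-interval (σ unknown):
df = n - 1 = 51
t* = 2.676 for 99% confidence

Margin of error = t* · s/√n = 2.676 · 3.47/√52 = 1.29

CI: (59.81, 62.39)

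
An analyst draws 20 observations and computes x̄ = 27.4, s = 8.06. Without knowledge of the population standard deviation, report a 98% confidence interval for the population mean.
(22.82, 31.98)

t-interval (σ unknown):
df = n - 1 = 19
t* = 2.539 for 98% confidence

Margin of error = t* · s/√n = 2.539 · 8.06/√20 = 4.58

CI: (22.82, 31.98)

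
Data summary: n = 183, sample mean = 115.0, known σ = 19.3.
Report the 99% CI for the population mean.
(111.32, 118.68)

z-interval (σ known):
z* = 2.576 for 99% confidence

Margin of error = z* · σ/√n = 2.576 · 19.3/√183 = 3.68

CI: (115.0 - 3.68, 115.0 + 3.68) = (111.32, 118.68)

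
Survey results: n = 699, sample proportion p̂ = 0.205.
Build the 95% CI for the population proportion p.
(0.175, 0.235)

Proportion CI:
SE = √(p̂(1-p̂)/n) = √(0.205 · 0.795 / 699) = 0.01527

z* = 1.960
Margin = z* · SE = 1.960 · 0.01527 = 0.0299

CI: 0.205 ± 0.0299 = (0.175, 0.235)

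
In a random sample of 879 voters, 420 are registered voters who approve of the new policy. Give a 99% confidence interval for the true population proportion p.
(0.434, 0.521)

Proportion CI:
p̂ = 420/879 = 0.47782
SE = √(p̂(1-p̂)/n) = √(0.47782 · 0.52218 / 879) = 0.01685

z* = 2.576
Margin = z* · SE = 2.576 · 0.01685 = 0.0434

CI: 0.47782 ± 0.0434 = (0.434, 0.521)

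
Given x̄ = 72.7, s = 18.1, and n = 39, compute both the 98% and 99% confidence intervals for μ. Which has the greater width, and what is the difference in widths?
99% CI is wider by 1.64

df = 38
98% CI: t* = 2.429, (65.66, 79.74), width = 2 · t* · s/√n = 14.08
99% CI: t* = 2.712, (64.84, 80.56), width = 2 · t* · s/√n = 15.72

The 99% CI is wider by 15.72 - 14.08 = 1.64.
Higher confidence requires a wider interval.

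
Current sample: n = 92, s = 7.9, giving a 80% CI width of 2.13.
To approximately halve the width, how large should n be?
n ≈ 368

CI width ∝ 1/√n
To reduce width by factor 2, need √n to grow by 2 → need 2² = 4 times as many samples.

Current: n = 92, width = 2.13
New: n = 368, width ≈ 1.06

Width reduced by factor of 2.13/1.06 = 2.01.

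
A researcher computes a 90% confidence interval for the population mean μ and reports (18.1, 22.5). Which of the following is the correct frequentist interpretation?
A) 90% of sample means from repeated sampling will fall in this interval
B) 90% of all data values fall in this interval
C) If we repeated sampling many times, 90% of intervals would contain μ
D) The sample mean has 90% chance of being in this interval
C

A) Wrong — coverage applies to intervals containing μ, not to future x̄ values.
B) Wrong — a CI is about the parameter μ, not individual data values.
C) Correct — this is the frequentist long-run coverage interpretation.
D) Wrong — x̄ is observed and sits in the interval by construction.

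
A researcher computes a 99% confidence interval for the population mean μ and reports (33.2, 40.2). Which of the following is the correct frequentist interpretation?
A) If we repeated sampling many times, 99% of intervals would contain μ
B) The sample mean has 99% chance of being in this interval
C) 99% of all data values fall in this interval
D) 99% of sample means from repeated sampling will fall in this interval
A

A) Correct — this is the frequentist long-run coverage interpretation.
B) Wrong — x̄ is observed and sits in the interval by construction.
C) Wrong — a CI is about the parameter μ, not individual data values.
D) Wrong — coverage applies to intervals containing μ, not to future x̄ values.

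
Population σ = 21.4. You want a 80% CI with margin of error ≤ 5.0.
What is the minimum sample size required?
n ≥ 31

For margin E ≤ 5.0:
n ≥ (z* · σ / E)²
n ≥ (1.282 · 21.4 / 5.0)²
n ≥ 30.11

Minimum n = 31 (rounding up)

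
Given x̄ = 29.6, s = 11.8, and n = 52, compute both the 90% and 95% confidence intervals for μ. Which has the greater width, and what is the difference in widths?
95% CI is wider by 1.09

df = 51
90% CI: t* = 1.675, (26.86, 32.34), width = 2 · t* · s/√n = 5.48
95% CI: t* = 2.008, (26.31, 32.89), width = 2 · t* · s/√n = 6.57

The 95% CI is wider by 6.57 - 5.48 = 1.09.
Higher confidence requires a wider interval.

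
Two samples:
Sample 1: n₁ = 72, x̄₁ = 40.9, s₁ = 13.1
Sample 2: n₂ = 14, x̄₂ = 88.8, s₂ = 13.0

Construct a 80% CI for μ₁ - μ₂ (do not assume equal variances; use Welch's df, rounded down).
(-52.96, -42.84)

Difference: x̄₁ - x̄₂ = -47.90
SE = √(s₁²/n₁ + s₂²/n₂) = √(13.1²/72 + 13.0²/14) = 3.8020
df = 18.51 → 18 (Welch–Satterthwaite, rounded down)
t* = 1.330

CI: -47.90 ± 1.330 · 3.8020 = -47.90 ± 5.06 = (-52.96, -42.84)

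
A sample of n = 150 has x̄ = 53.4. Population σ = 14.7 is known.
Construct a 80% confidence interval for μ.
(51.86, 54.94)

z-interval (σ known):
z* = 1.282 for 80% confidence

Margin of error = z* · σ/√n = 1.282 · 14.7/√150 = 1.54

CI: (53.4 - 1.54, 53.4 + 1.54) = (51.86, 54.94)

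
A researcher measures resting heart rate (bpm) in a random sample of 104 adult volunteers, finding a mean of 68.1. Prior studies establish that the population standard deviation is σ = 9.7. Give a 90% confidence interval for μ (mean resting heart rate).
(66.54, 69.66)

z-interval (σ known):
z* = 1.645 for 90% confidence

Margin of error = z* · σ/√n = 1.645 · 9.7/√104 = 1.56

CI: (68.1 - 1.56, 68.1 + 1.56) = (66.54, 69.66)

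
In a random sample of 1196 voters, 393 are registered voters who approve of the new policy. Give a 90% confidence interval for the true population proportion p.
(0.306, 0.351)

Proportion CI:
p̂ = 393/1196 = 0.32860
SE = √(p̂(1-p̂)/n) = √(0.32860 · 0.67140 / 1196) = 0.01358

z* = 1.645
Margin = z* · SE = 1.645 · 0.01358 = 0.0223

CI: 0.32860 ± 0.0223 = (0.306, 0.351)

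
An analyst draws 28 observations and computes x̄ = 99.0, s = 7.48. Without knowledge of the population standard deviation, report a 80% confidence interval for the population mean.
(97.14, 100.86)

t-interval (σ unknown):
df = n - 1 = 27
t* = 1.314 for 80% confidence

Margin of error = t* · s/√n = 1.314 · 7.48/√28 = 1.86

CI: (97.14, 100.86)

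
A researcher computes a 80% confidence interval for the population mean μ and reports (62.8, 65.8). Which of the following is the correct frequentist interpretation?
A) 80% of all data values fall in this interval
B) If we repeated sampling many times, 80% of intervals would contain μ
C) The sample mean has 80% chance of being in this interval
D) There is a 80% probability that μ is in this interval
B

A) Wrong — a CI is about the parameter μ, not individual data values.
B) Correct — this is the frequentist long-run coverage interpretation.
C) Wrong — x̄ is observed and sits in the interval by construction.
D) Wrong — μ is fixed; the randomness lives in the interval, not in μ.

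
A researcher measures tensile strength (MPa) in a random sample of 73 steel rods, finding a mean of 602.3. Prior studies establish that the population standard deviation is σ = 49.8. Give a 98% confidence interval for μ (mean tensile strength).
(588.74, 615.86)

z-interval (σ known):
z* = 2.326 for 98% confidence

Margin of error = z* · σ/√n = 2.326 · 49.8/√73 = 13.56

CI: (602.3 - 13.56, 602.3 + 13.56) = (588.74, 615.86)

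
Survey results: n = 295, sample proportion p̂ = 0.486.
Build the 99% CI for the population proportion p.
(0.411, 0.561)

Proportion CI:
SE = √(p̂(1-p̂)/n) = √(0.486 · 0.514 / 295) = 0.02910

z* = 2.576
Margin = z* · SE = 2.576 · 0.02910 = 0.0750

CI: 0.486 ± 0.0750 = (0.411, 0.561)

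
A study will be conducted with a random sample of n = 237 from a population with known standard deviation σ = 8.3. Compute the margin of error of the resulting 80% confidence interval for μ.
Margin of error = 0.69

Margin of error = z* · σ/√n
= 1.282 · 8.3/√237
= 1.282 · 8.3/15.3948
= 0.69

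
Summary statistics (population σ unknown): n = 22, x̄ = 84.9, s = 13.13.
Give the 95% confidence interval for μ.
(79.08, 90.72)

t-interval (σ unknown):
df = n - 1 = 21
t* = 2.080 for 95% confidence

Margin of error = t* · s/√n = 2.080 · 13.13/√22 = 5.82

CI: (79.08, 90.72)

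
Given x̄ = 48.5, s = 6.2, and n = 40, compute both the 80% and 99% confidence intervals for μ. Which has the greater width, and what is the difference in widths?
99% CI is wider by 2.75

df = 39
80% CI: t* = 1.304, (47.22, 49.78), width = 2 · t* · s/√n = 2.56
99% CI: t* = 2.708, (45.85, 51.15), width = 2 · t* · s/√n = 5.31

The 99% CI is wider by 5.31 - 2.56 = 2.75.
Higher confidence requires a wider interval.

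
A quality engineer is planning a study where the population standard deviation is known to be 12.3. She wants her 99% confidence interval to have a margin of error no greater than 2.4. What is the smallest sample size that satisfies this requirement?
n ≥ 175

For margin E ≤ 2.4:
n ≥ (z* · σ / E)²
n ≥ (2.576 · 12.3 / 2.4)²
n ≥ 174.29

Minimum n = 175 (rounding up)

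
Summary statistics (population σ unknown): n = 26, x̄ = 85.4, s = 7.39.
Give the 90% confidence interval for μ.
(82.92, 87.88)

t-interval (σ unknown):
df = n - 1 = 25
t* = 1.708 for 90% confidence

Margin of error = t* · s/√n = 1.708 · 7.39/√26 = 2.48

CI: (82.92, 87.88)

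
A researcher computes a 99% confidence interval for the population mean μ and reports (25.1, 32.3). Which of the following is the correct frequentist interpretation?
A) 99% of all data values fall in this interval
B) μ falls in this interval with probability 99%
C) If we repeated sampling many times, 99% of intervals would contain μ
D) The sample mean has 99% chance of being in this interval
C

A) Wrong — a CI is about the parameter μ, not individual data values.
B) Wrong — μ is fixed; the randomness lives in the interval, not in μ.
C) Correct — this is the frequentist long-run coverage interpretation.
D) Wrong — x̄ is observed and sits in the interval by construction.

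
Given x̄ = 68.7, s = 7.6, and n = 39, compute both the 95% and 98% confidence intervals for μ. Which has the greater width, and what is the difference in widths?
98% CI is wider by 0.98

df = 38
95% CI: t* = 2.024, (66.24, 71.16), width = 2 · t* · s/√n = 4.93
98% CI: t* = 2.429, (65.74, 71.66), width = 2 · t* · s/√n = 5.91

The 98% CI is wider by 5.91 - 4.93 = 0.98.
Higher confidence requires a wider interval.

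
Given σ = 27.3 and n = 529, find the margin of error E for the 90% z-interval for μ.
Margin of error = 1.95

Margin of error = z* · σ/√n
= 1.645 · 27.3/√529
= 1.645 · 27.3/23.0000
= 1.95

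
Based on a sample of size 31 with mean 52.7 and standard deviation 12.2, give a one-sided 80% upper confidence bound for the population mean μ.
μ ≤ 54.57

Upper bound (one-sided):
t* = 0.854 (one-sided for 80%)
Upper bound = x̄ + t* · s/√n = 52.7 + 0.854 · 12.2/√31 = 54.57

We are 80% confident that μ ≤ 54.57.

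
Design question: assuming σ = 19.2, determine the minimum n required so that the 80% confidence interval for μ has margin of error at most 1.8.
n ≥ 187

For margin E ≤ 1.8:
n ≥ (z* · σ / E)²
n ≥ (1.282 · 19.2 / 1.8)²
n ≥ 187.00

Minimum n = 187 (rounding up)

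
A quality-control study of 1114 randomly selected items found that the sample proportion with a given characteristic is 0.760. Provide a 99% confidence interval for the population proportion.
(0.727, 0.793)

Proportion CI:
SE = √(p̂(1-p̂)/n) = √(0.760 · 0.240 / 1114) = 0.01280

z* = 2.576
Margin = z* · SE = 2.576 · 0.01280 = 0.0330

CI: 0.760 ± 0.0330 = (0.727, 0.793)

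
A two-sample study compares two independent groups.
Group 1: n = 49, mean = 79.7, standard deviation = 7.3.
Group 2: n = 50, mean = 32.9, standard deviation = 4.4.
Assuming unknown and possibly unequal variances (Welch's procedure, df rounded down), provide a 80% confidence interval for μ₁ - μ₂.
(45.23, 48.37)

Difference: x̄₁ - x̄₂ = 46.80
SE = √(s₁²/n₁ + s₂²/n₂) = √(7.3²/49 + 4.4²/50) = 1.2144
df = 78.51 → 78 (Welch–Satterthwaite, rounded down)
t* = 1.292

CI: 46.80 ± 1.292 · 1.2144 = 46.80 ± 1.57 = (45.23, 48.37)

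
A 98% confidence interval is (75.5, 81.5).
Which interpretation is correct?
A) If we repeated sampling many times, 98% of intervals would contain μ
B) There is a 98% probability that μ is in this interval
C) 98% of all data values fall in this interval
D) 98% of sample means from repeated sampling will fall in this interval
A

A) Correct — this is the frequentist long-run coverage interpretation.
B) Wrong — μ is fixed; the randomness lives in the interval, not in μ.
C) Wrong — a CI is about the parameter μ, not individual data values.
D) Wrong — coverage applies to intervals containing μ, not to future x̄ values.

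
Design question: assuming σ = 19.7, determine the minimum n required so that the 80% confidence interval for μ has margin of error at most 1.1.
n ≥ 528

For margin E ≤ 1.1:
n ≥ (z* · σ / E)²
n ≥ (1.282 · 19.7 / 1.1)²
n ≥ 527.14

Minimum n = 528 (rounding up)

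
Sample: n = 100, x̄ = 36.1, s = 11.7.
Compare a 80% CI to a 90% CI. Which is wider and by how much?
90% CI is wider by 0.86

df = 99
80% CI: t* = 1.290, (34.59, 37.61), width = 2 · t* · s/√n = 3.02
90% CI: t* = 1.660, (34.16, 38.04), width = 2 · t* · s/√n = 3.88

The 90% CI is wider by 3.88 - 3.02 = 0.86.
Higher confidence requires a wider interval.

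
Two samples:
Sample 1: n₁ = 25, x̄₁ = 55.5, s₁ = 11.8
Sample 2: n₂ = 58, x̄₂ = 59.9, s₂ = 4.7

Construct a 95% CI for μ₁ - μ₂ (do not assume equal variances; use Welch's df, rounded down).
(-9.41, 0.61)

Difference: x̄₁ - x̄₂ = -4.40
SE = √(s₁²/n₁ + s₂²/n₂) = √(11.8²/25 + 4.7²/58) = 2.4394
df = 27.34 → 27 (Welch–Satterthwaite, rounded down)
t* = 2.052

CI: -4.40 ± 2.052 · 2.4394 = -4.40 ± 5.01 = (-9.41, 0.61)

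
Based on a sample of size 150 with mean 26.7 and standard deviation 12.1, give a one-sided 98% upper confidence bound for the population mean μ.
μ ≤ 28.75

Upper bound (one-sided):
t* = 2.072 (one-sided for 98%)
Upper bound = x̄ + t* · s/√n = 26.7 + 2.072 · 12.1/√150 = 28.75

We are 98% confident that μ ≤ 28.75.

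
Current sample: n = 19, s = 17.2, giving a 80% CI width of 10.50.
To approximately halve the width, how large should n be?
n ≈ 76

CI width ∝ 1/√n
To reduce width by factor 2, need √n to grow by 2 → need 2² = 4 times as many samples.

Current: n = 19, width = 10.50
New: n = 76, width ≈ 5.10

Width reduced by factor of 10.50/5.10 = 2.06.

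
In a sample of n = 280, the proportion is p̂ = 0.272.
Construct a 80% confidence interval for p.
(0.238, 0.306)

Proportion CI:
SE = √(p̂(1-p̂)/n) = √(0.272 · 0.728 / 280) = 0.02659

z* = 1.282
Margin = z* · SE = 1.282 · 0.02659 = 0.0341

CI: 0.272 ± 0.0341 = (0.238, 0.306)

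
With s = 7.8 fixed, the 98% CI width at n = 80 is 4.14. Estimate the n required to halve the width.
n ≈ 320

CI width ∝ 1/√n
To reduce width by factor 2, need √n to grow by 2 → need 2² = 4 times as many samples.

Current: n = 80, width = 4.14
New: n = 320, width ≈ 2.04

Width reduced by factor of 4.14/2.04 = 2.03.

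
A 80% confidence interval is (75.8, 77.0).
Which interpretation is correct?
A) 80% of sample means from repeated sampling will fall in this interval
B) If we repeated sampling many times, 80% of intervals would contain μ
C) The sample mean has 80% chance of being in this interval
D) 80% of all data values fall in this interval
B

A) Wrong — coverage applies to intervals containing μ, not to future x̄ values.
B) Correct — this is the frequentist long-run coverage interpretation.
C) Wrong — x̄ is observed and sits in the interval by construction.
D) Wrong — a CI is about the parameter μ, not individual data values.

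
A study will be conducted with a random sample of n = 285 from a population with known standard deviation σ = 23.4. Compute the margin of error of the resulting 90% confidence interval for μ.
Margin of error = 2.28

Margin of error = z* · σ/√n
= 1.645 · 23.4/√285
= 1.645 · 23.4/16.8819
= 2.28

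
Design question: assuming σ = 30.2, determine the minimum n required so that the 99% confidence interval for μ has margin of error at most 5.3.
n ≥ 216

For margin E ≤ 5.3:
n ≥ (z* · σ / E)²
n ≥ (2.576 · 30.2 / 5.3)²
n ≥ 215.45

Minimum n = 216 (rounding up)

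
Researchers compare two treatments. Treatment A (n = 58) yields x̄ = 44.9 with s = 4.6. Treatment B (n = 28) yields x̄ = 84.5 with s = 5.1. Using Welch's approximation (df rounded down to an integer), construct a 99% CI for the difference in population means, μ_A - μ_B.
(-42.65, -36.55)

Difference: x̄₁ - x̄₂ = -39.60
SE = √(s₁²/n₁ + s₂²/n₂) = √(4.6²/58 + 5.1²/28) = 1.1374
df = 48.81 → 48 (Welch–Satterthwaite, rounded down)
t* = 2.682

CI: -39.60 ± 2.682 · 1.1374 = -39.60 ± 3.05 = (-42.65, -36.55)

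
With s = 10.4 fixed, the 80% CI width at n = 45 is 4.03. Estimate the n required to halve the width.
n ≈ 180

CI width ∝ 1/√n
To reduce width by factor 2, need √n to grow by 2 → need 2² = 4 times as many samples.

Current: n = 45, width = 4.03
New: n = 180, width ≈ 1.99

Width reduced by factor of 4.03/1.99 = 2.03.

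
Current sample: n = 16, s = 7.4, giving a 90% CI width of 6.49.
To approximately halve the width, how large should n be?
n ≈ 64

CI width ∝ 1/√n
To reduce width by factor 2, need √n to grow by 2 → need 2² = 4 times as many samples.

Current: n = 16, width = 6.49
New: n = 64, width ≈ 3.09

Width reduced by factor of 6.49/3.09 = 2.10.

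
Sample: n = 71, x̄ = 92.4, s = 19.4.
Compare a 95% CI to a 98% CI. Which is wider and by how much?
98% CI is wider by 1.78

df = 70
95% CI: t* = 1.994, (87.81, 96.99), width = 2 · t* · s/√n = 9.18
98% CI: t* = 2.381, (86.92, 97.88), width = 2 · t* · s/√n = 10.96

The 98% CI is wider by 10.96 - 9.18 = 1.78.
Higher confidence requires a wider interval.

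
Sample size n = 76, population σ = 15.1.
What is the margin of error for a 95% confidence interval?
Margin of error = 3.39

Margin of error = z* · σ/√n
= 1.960 · 15.1/√76
= 1.960 · 15.1/8.7178
= 3.39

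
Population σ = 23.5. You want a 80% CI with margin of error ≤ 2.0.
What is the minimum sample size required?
n ≥ 227

For margin E ≤ 2.0:
n ≥ (z* · σ / E)²
n ≥ (1.282 · 23.5 / 2.0)²
n ≥ 226.91

Minimum n = 227 (rounding up)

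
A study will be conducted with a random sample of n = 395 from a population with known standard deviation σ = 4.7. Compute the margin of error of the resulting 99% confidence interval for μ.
Margin of error = 0.61

Margin of error = z* · σ/√n
= 2.576 · 4.7/√395
= 2.576 · 4.7/19.8746
= 0.61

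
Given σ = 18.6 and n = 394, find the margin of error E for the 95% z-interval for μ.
Margin of error = 1.84

Margin of error = z* · σ/√n
= 1.960 · 18.6/√394
= 1.960 · 18.6/19.8494
= 1.84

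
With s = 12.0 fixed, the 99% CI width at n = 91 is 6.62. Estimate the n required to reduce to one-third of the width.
n ≈ 819

CI width ∝ 1/√n
To reduce width by factor 3, need √n to grow by 3 → need 3² = 9 times as many samples.

Current: n = 91, width = 6.62
New: n = 819, width ≈ 2.17

Width reduced by factor of 6.62/2.17 = 3.05.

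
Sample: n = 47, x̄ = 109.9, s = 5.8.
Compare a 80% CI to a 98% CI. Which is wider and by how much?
98% CI is wider by 1.88

df = 46
80% CI: t* = 1.300, (108.80, 111.00), width = 2 · t* · s/√n = 2.20
98% CI: t* = 2.410, (107.86, 111.94), width = 2 · t* · s/√n = 4.08

The 98% CI is wider by 4.08 - 2.20 = 1.88.
Higher confidence requires a wider interval.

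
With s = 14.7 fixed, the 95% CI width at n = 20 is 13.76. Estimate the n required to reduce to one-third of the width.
n ≈ 180

CI width ∝ 1/√n
To reduce width by factor 3, need √n to grow by 3 → need 3² = 9 times as many samples.

Current: n = 20, width = 13.76
New: n = 180, width ≈ 4.32

Width reduced by factor of 13.76/4.32 = 3.19.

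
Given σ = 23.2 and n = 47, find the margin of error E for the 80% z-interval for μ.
Margin of error = 4.34

Margin of error = z* · σ/√n
= 1.282 · 23.2/√47
= 1.282 · 23.2/6.8557
= 4.34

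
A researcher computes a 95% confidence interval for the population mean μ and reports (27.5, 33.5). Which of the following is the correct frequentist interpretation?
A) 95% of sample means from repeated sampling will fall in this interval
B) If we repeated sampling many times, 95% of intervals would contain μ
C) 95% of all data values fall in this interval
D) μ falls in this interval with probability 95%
B

A) Wrong — coverage applies to intervals containing μ, not to future x̄ values.
B) Correct — this is the frequentist long-run coverage interpretation.
C) Wrong — a CI is about the parameter μ, not individual data values.
D) Wrong — μ is fixed; the randomness lives in the interval, not in μ.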